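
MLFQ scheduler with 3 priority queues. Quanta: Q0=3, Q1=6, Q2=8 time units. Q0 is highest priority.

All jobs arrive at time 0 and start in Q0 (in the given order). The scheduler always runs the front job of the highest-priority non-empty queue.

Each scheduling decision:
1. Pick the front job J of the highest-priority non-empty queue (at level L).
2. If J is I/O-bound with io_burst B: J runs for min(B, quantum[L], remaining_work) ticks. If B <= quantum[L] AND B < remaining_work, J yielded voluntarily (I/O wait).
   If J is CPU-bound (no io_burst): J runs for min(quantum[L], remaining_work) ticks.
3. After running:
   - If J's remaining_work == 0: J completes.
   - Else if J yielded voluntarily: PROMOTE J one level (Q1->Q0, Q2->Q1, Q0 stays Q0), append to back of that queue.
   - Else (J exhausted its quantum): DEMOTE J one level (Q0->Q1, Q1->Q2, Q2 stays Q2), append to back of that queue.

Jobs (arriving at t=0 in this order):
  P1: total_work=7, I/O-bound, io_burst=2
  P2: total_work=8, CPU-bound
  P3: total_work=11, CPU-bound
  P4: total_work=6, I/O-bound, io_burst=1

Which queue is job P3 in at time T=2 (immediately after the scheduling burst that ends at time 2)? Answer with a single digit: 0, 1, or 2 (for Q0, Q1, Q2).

t=0-2: P1@Q0 runs 2, rem=5, I/O yield, promote→Q0. Q0=[P2,P3,P4,P1] Q1=[] Q2=[]
t=2-5: P2@Q0 runs 3, rem=5, quantum used, demote→Q1. Q0=[P3,P4,P1] Q1=[P2] Q2=[]
t=5-8: P3@Q0 runs 3, rem=8, quantum used, demote→Q1. Q0=[P4,P1] Q1=[P2,P3] Q2=[]
t=8-9: P4@Q0 runs 1, rem=5, I/O yield, promote→Q0. Q0=[P1,P4] Q1=[P2,P3] Q2=[]
t=9-11: P1@Q0 runs 2, rem=3, I/O yield, promote→Q0. Q0=[P4,P1] Q1=[P2,P3] Q2=[]
t=11-12: P4@Q0 runs 1, rem=4, I/O yield, promote→Q0. Q0=[P1,P4] Q1=[P2,P3] Q2=[]
t=12-14: P1@Q0 runs 2, rem=1, I/O yield, promote→Q0. Q0=[P4,P1] Q1=[P2,P3] Q2=[]
t=14-15: P4@Q0 runs 1, rem=3, I/O yield, promote→Q0. Q0=[P1,P4] Q1=[P2,P3] Q2=[]
t=15-16: P1@Q0 runs 1, rem=0, completes. Q0=[P4] Q1=[P2,P3] Q2=[]
t=16-17: P4@Q0 runs 1, rem=2, I/O yield, promote→Q0. Q0=[P4] Q1=[P2,P3] Q2=[]
t=17-18: P4@Q0 runs 1, rem=1, I/O yield, promote→Q0. Q0=[P4] Q1=[P2,P3] Q2=[]
t=18-19: P4@Q0 runs 1, rem=0, completes. Q0=[] Q1=[P2,P3] Q2=[]
t=19-24: P2@Q1 runs 5, rem=0, completes. Q0=[] Q1=[P3] Q2=[]
t=24-30: P3@Q1 runs 6, rem=2, quantum used, demote→Q2. Q0=[] Q1=[] Q2=[P3]
t=30-32: P3@Q2 runs 2, rem=0, completes. Q0=[] Q1=[] Q2=[]

Answer: 0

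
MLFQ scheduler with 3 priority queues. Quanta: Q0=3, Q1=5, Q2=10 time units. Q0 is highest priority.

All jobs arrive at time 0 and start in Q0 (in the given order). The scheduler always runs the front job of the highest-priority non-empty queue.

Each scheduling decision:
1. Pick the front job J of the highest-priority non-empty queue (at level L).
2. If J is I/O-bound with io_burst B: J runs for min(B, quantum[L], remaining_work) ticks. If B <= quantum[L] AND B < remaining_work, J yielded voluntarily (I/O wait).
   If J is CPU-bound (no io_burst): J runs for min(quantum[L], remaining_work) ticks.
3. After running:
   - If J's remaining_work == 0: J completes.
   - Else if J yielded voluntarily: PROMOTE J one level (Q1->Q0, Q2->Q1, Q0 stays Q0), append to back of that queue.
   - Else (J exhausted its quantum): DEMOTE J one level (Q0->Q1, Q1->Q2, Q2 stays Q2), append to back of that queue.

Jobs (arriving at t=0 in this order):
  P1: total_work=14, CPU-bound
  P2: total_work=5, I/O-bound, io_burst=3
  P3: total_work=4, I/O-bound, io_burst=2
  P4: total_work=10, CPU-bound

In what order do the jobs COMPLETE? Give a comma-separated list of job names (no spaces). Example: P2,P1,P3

Answer: P2,P3,P1,P4

Derivation:
t=0-3: P1@Q0 runs 3, rem=11, quantum used, demote→Q1. Q0=[P2,P3,P4] Q1=[P1] Q2=[]
t=3-6: P2@Q0 runs 3, rem=2, I/O yield, promote→Q0. Q0=[P3,P4,P2] Q1=[P1] Q2=[]
t=6-8: P3@Q0 runs 2, rem=2, I/O yield, promote→Q0. Q0=[P4,P2,P3] Q1=[P1] Q2=[]
t=8-11: P4@Q0 runs 3, rem=7, quantum used, demote→Q1. Q0=[P2,P3] Q1=[P1,P4] Q2=[]
t=11-13: P2@Q0 runs 2, rem=0, completes. Q0=[P3] Q1=[P1,P4] Q2=[]
t=13-15: P3@Q0 runs 2, rem=0, completes. Q0=[] Q1=[P1,P4] Q2=[]
t=15-20: P1@Q1 runs 5, rem=6, quantum used, demote→Q2. Q0=[] Q1=[P4] Q2=[P1]
t=20-25: P4@Q1 runs 5, rem=2, quantum used, demote→Q2. Q0=[] Q1=[] Q2=[P1,P4]
t=25-31: P1@Q2 runs 6, rem=0, completes. Q0=[] Q1=[] Q2=[P4]
t=31-33: P4@Q2 runs 2, rem=0, completes. Q0=[] Q1=[] Q2=[]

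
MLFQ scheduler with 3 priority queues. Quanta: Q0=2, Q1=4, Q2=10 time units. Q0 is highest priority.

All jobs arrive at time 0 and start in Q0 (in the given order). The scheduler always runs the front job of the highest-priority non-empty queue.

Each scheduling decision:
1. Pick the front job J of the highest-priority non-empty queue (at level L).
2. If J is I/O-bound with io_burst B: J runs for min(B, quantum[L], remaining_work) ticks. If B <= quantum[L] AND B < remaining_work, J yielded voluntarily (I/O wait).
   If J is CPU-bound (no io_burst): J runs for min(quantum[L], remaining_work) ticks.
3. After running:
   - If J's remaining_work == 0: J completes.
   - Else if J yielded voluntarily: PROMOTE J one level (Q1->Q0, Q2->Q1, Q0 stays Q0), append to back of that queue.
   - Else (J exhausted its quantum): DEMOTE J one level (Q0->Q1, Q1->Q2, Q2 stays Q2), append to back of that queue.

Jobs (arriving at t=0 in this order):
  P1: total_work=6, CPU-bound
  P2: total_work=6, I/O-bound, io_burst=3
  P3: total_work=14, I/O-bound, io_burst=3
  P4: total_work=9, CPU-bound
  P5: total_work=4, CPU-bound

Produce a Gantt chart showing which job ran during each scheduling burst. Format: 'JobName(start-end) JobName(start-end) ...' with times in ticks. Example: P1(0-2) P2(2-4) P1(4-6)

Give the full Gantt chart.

t=0-2: P1@Q0 runs 2, rem=4, quantum used, demote→Q1. Q0=[P2,P3,P4,P5] Q1=[P1] Q2=[]
t=2-4: P2@Q0 runs 2, rem=4, quantum used, demote→Q1. Q0=[P3,P4,P5] Q1=[P1,P2] Q2=[]
t=4-6: P3@Q0 runs 2, rem=12, quantum used, demote→Q1. Q0=[P4,P5] Q1=[P1,P2,P3] Q2=[]
t=6-8: P4@Q0 runs 2, rem=7, quantum used, demote→Q1. Q0=[P5] Q1=[P1,P2,P3,P4] Q2=[]
t=8-10: P5@Q0 runs 2, rem=2, quantum used, demote→Q1. Q0=[] Q1=[P1,P2,P3,P4,P5] Q2=[]
t=10-14: P1@Q1 runs 4, rem=0, completes. Q0=[] Q1=[P2,P3,P4,P5] Q2=[]
t=14-17: P2@Q1 runs 3, rem=1, I/O yield, promote→Q0. Q0=[P2] Q1=[P3,P4,P5] Q2=[]
t=17-18: P2@Q0 runs 1, rem=0, completes. Q0=[] Q1=[P3,P4,P5] Q2=[]
t=18-21: P3@Q1 runs 3, rem=9, I/O yield, promote→Q0. Q0=[P3] Q1=[P4,P5] Q2=[]
t=21-23: P3@Q0 runs 2, rem=7, quantum used, demote→Q1. Q0=[] Q1=[P4,P5,P3] Q2=[]
t=23-27: P4@Q1 runs 4, rem=3, quantum used, demote→Q2. Q0=[] Q1=[P5,P3] Q2=[P4]
t=27-29: P5@Q1 runs 2, rem=0, completes. Q0=[] Q1=[P3] Q2=[P4]
t=29-32: P3@Q1 runs 3, rem=4, I/O yield, promote→Q0. Q0=[P3] Q1=[] Q2=[P4]
t=32-34: P3@Q0 runs 2, rem=2, quantum used, demote→Q1. Q0=[] Q1=[P3] Q2=[P4]
t=34-36: P3@Q1 runs 2, rem=0, completes. Q0=[] Q1=[] Q2=[P4]
t=36-39: P4@Q2 runs 3, rem=0, completes. Q0=[] Q1=[] Q2=[]

Answer: P1(0-2) P2(2-4) P3(4-6) P4(6-8) P5(8-10) P1(10-14) P2(14-17) P2(17-18) P3(18-21) P3(21-23) P4(23-27) P5(27-29) P3(29-32) P3(32-34) P3(34-36) P4(36-39)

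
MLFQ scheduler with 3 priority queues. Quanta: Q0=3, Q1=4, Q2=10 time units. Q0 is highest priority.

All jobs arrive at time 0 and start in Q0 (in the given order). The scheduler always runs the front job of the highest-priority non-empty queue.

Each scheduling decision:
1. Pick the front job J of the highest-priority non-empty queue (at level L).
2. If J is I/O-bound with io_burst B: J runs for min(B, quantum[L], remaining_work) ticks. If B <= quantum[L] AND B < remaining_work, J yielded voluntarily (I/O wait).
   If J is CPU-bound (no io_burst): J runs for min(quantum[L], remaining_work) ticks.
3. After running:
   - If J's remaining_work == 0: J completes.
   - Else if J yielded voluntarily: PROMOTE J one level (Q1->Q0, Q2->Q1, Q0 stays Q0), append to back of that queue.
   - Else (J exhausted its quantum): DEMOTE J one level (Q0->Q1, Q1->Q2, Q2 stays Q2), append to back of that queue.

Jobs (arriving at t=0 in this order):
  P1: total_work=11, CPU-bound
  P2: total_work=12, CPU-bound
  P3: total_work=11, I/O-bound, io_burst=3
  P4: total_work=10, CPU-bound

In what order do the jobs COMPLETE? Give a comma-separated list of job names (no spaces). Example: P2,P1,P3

t=0-3: P1@Q0 runs 3, rem=8, quantum used, demote→Q1. Q0=[P2,P3,P4] Q1=[P1] Q2=[]
t=3-6: P2@Q0 runs 3, rem=9, quantum used, demote→Q1. Q0=[P3,P4] Q1=[P1,P2] Q2=[]
t=6-9: P3@Q0 runs 3, rem=8, I/O yield, promote→Q0. Q0=[P4,P3] Q1=[P1,P2] Q2=[]
t=9-12: P4@Q0 runs 3, rem=7, quantum used, demote→Q1. Q0=[P3] Q1=[P1,P2,P4] Q2=[]
t=12-15: P3@Q0 runs 3, rem=5, I/O yield, promote→Q0. Q0=[P3] Q1=[P1,P2,P4] Q2=[]
t=15-18: P3@Q0 runs 3, rem=2, I/O yield, promote→Q0. Q0=[P3] Q1=[P1,P2,P4] Q2=[]
t=18-20: P3@Q0 runs 2, rem=0, completes. Q0=[] Q1=[P1,P2,P4] Q2=[]
t=20-24: P1@Q1 runs 4, rem=4, quantum used, demote→Q2. Q0=[] Q1=[P2,P4] Q2=[P1]
t=24-28: P2@Q1 runs 4, rem=5, quantum used, demote→Q2. Q0=[] Q1=[P4] Q2=[P1,P2]
t=28-32: P4@Q1 runs 4, rem=3, quantum used, demote→Q2. Q0=[] Q1=[] Q2=[P1,P2,P4]
t=32-36: P1@Q2 runs 4, rem=0, completes. Q0=[] Q1=[] Q2=[P2,P4]
t=36-41: P2@Q2 runs 5, rem=0, completes. Q0=[] Q1=[] Q2=[P4]
t=41-44: P4@Q2 runs 3, rem=0, completes. Q0=[] Q1=[] Q2=[]

Answer: P3,P1,P2,P4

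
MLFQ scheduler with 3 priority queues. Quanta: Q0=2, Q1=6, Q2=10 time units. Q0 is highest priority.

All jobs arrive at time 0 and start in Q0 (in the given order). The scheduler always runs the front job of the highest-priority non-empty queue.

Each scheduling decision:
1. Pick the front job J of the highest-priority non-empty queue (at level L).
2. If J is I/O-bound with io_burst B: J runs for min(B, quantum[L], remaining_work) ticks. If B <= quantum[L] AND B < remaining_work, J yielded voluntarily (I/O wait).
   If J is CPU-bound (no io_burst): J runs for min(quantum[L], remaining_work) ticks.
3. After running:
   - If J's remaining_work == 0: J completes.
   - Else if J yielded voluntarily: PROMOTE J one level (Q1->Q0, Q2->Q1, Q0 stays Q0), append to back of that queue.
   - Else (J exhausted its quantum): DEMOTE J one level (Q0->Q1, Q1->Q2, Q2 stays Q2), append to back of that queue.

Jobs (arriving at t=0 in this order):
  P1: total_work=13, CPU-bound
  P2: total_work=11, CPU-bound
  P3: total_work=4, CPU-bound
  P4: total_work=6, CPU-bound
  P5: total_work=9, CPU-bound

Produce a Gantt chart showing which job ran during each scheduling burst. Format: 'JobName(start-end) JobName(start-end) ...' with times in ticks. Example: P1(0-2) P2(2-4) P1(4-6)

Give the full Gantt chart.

Answer: P1(0-2) P2(2-4) P3(4-6) P4(6-8) P5(8-10) P1(10-16) P2(16-22) P3(22-24) P4(24-28) P5(28-34) P1(34-39) P2(39-42) P5(42-43)

Derivation:
t=0-2: P1@Q0 runs 2, rem=11, quantum used, demote→Q1. Q0=[P2,P3,P4,P5] Q1=[P1] Q2=[]
t=2-4: P2@Q0 runs 2, rem=9, quantum used, demote→Q1. Q0=[P3,P4,P5] Q1=[P1,P2] Q2=[]
t=4-6: P3@Q0 runs 2, rem=2, quantum used, demote→Q1. Q0=[P4,P5] Q1=[P1,P2,P3] Q2=[]
t=6-8: P4@Q0 runs 2, rem=4, quantum used, demote→Q1. Q0=[P5] Q1=[P1,P2,P3,P4] Q2=[]
t=8-10: P5@Q0 runs 2, rem=7, quantum used, demote→Q1. Q0=[] Q1=[P1,P2,P3,P4,P5] Q2=[]
t=10-16: P1@Q1 runs 6, rem=5, quantum used, demote→Q2. Q0=[] Q1=[P2,P3,P4,P5] Q2=[P1]
t=16-22: P2@Q1 runs 6, rem=3, quantum used, demote→Q2. Q0=[] Q1=[P3,P4,P5] Q2=[P1,P2]
t=22-24: P3@Q1 runs 2, rem=0, completes. Q0=[] Q1=[P4,P5] Q2=[P1,P2]
t=24-28: P4@Q1 runs 4, rem=0, completes. Q0=[] Q1=[P5] Q2=[P1,P2]
t=28-34: P5@Q1 runs 6, rem=1, quantum used, demote→Q2. Q0=[] Q1=[] Q2=[P1,P2,P5]
t=34-39: P1@Q2 runs 5, rem=0, completes. Q0=[] Q1=[] Q2=[P2,P5]
t=39-42: P2@Q2 runs 3, rem=0, completes. Q0=[] Q1=[] Q2=[P5]
t=42-43: P5@Q2 runs 1, rem=0, completes. Q0=[] Q1=[] Q2=[]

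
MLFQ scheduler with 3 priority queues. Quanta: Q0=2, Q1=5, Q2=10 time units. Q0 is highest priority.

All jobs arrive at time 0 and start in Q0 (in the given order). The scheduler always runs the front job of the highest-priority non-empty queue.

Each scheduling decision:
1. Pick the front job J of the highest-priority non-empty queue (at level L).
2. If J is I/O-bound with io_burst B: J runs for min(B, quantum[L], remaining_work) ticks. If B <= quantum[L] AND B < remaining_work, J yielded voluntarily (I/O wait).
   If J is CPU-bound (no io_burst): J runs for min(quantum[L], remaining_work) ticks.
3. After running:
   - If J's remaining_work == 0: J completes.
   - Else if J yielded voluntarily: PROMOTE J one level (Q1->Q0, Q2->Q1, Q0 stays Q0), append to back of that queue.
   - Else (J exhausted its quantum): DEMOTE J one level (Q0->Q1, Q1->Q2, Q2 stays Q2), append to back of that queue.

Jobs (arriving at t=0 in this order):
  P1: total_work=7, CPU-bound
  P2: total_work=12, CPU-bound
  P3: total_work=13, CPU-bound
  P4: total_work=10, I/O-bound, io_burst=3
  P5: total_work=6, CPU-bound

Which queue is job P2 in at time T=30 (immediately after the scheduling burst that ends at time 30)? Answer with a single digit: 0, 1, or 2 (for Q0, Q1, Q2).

t=0-2: P1@Q0 runs 2, rem=5, quantum used, demote→Q1. Q0=[P2,P3,P4,P5] Q1=[P1] Q2=[]
t=2-4: P2@Q0 runs 2, rem=10, quantum used, demote→Q1. Q0=[P3,P4,P5] Q1=[P1,P2] Q2=[]
t=4-6: P3@Q0 runs 2, rem=11, quantum used, demote→Q1. Q0=[P4,P5] Q1=[P1,P2,P3] Q2=[]
t=6-8: P4@Q0 runs 2, rem=8, quantum used, demote→Q1. Q0=[P5] Q1=[P1,P2,P3,P4] Q2=[]
t=8-10: P5@Q0 runs 2, rem=4, quantum used, demote→Q1. Q0=[] Q1=[P1,P2,P3,P4,P5] Q2=[]
t=10-15: P1@Q1 runs 5, rem=0, completes. Q0=[] Q1=[P2,P3,P4,P5] Q2=[]
t=15-20: P2@Q1 runs 5, rem=5, quantum used, demote→Q2. Q0=[] Q1=[P3,P4,P5] Q2=[P2]
t=20-25: P3@Q1 runs 5, rem=6, quantum used, demote→Q2. Q0=[] Q1=[P4,P5] Q2=[P2,P3]
t=25-28: P4@Q1 runs 3, rem=5, I/O yield, promote→Q0. Q0=[P4] Q1=[P5] Q2=[P2,P3]
t=28-30: P4@Q0 runs 2, rem=3, quantum used, demote→Q1. Q0=[] Q1=[P5,P4] Q2=[P2,P3]
t=30-34: P5@Q1 runs 4, rem=0, completes. Q0=[] Q1=[P4] Q2=[P2,P3]
t=34-37: P4@Q1 runs 3, rem=0, completes. Q0=[] Q1=[] Q2=[P2,P3]
t=37-42: P2@Q2 runs 5, rem=0, completes. Q0=[] Q1=[] Q2=[P3]
t=42-48: P3@Q2 runs 6, rem=0, completes. Q0=[] Q1=[] Q2=[]

Answer: 2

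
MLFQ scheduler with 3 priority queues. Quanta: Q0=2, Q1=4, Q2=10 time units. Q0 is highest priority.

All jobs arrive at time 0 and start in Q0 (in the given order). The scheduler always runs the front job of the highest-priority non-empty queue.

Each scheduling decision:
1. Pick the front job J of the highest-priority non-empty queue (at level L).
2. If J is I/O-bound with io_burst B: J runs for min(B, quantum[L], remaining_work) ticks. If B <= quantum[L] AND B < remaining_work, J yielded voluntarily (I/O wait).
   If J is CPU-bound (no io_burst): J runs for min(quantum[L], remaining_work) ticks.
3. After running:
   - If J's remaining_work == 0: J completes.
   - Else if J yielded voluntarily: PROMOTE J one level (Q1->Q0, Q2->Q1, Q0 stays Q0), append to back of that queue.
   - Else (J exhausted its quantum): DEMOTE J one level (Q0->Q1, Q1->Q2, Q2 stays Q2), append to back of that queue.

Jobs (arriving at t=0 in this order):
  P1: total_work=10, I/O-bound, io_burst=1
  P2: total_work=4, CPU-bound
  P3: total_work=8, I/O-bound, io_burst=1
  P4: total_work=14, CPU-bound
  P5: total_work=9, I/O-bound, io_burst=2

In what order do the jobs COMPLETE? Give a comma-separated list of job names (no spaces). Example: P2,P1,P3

t=0-1: P1@Q0 runs 1, rem=9, I/O yield, promote→Q0. Q0=[P2,P3,P4,P5,P1] Q1=[] Q2=[]
t=1-3: P2@Q0 runs 2, rem=2, quantum used, demote→Q1. Q0=[P3,P4,P5,P1] Q1=[P2] Q2=[]
t=3-4: P3@Q0 runs 1, rem=7, I/O yield, promote→Q0. Q0=[P4,P5,P1,P3] Q1=[P2] Q2=[]
t=4-6: P4@Q0 runs 2, rem=12, quantum used, demote→Q1. Q0=[P5,P1,P3] Q1=[P2,P4] Q2=[]
t=6-8: P5@Q0 runs 2, rem=7, I/O yield, promote→Q0. Q0=[P1,P3,P5] Q1=[P2,P4] Q2=[]
t=8-9: P1@Q0 runs 1, rem=8, I/O yield, promote→Q0. Q0=[P3,P5,P1] Q1=[P2,P4] Q2=[]
t=9-10: P3@Q0 runs 1, rem=6, I/O yield, promote→Q0. Q0=[P5,P1,P3] Q1=[P2,P4] Q2=[]
t=10-12: P5@Q0 runs 2, rem=5, I/O yield, promote→Q0. Q0=[P1,P3,P5] Q1=[P2,P4] Q2=[]
t=12-13: P1@Q0 runs 1, rem=7, I/O yield, promote→Q0. Q0=[P3,P5,P1] Q1=[P2,P4] Q2=[]
t=13-14: P3@Q0 runs 1, rem=5, I/O yield, promote→Q0. Q0=[P5,P1,P3] Q1=[P2,P4] Q2=[]
t=14-16: P5@Q0 runs 2, rem=3, I/O yield, promote→Q0. Q0=[P1,P3,P5] Q1=[P2,P4] Q2=[]
t=16-17: P1@Q0 runs 1, rem=6, I/O yield, promote→Q0. Q0=[P3,P5,P1] Q1=[P2,P4] Q2=[]
t=17-18: P3@Q0 runs 1, rem=4, I/O yield, promote→Q0. Q0=[P5,P1,P3] Q1=[P2,P4] Q2=[]
t=18-20: P5@Q0 runs 2, rem=1, I/O yield, promote→Q0. Q0=[P1,P3,P5] Q1=[P2,P4] Q2=[]
t=20-21: P1@Q0 runs 1, rem=5, I/O yield, promote→Q0. Q0=[P3,P5,P1] Q1=[P2,P4] Q2=[]
t=21-22: P3@Q0 runs 1, rem=3, I/O yield, promote→Q0. Q0=[P5,P1,P3] Q1=[P2,P4] Q2=[]
t=22-23: P5@Q0 runs 1, rem=0, completes. Q0=[P1,P3] Q1=[P2,P4] Q2=[]
t=23-24: P1@Q0 runs 1, rem=4, I/O yield, promote→Q0. Q0=[P3,P1] Q1=[P2,P4] Q2=[]
t=24-25: P3@Q0 runs 1, rem=2, I/O yield, promote→Q0. Q0=[P1,P3] Q1=[P2,P4] Q2=[]
t=25-26: P1@Q0 runs 1, rem=3, I/O yield, promote→Q0. Q0=[P3,P1] Q1=[P2,P4] Q2=[]
t=26-27: P3@Q0 runs 1, rem=1, I/O yield, promote→Q0. Q0=[P1,P3] Q1=[P2,P4] Q2=[]
t=27-28: P1@Q0 runs 1, rem=2, I/O yield, promote→Q0. Q0=[P3,P1] Q1=[P2,P4] Q2=[]
t=28-29: P3@Q0 runs 1, rem=0, completes. Q0=[P1] Q1=[P2,P4] Q2=[]
t=29-30: P1@Q0 runs 1, rem=1, I/O yield, promote→Q0. Q0=[P1] Q1=[P2,P4] Q2=[]
t=30-31: P1@Q0 runs 1, rem=0, completes. Q0=[] Q1=[P2,P4] Q2=[]
t=31-33: P2@Q1 runs 2, rem=0, completes. Q0=[] Q1=[P4] Q2=[]
t=33-37: P4@Q1 runs 4, rem=8, quantum used, demote→Q2. Q0=[] Q1=[] Q2=[P4]
t=37-45: P4@Q2 runs 8, rem=0, completes. Q0=[] Q1=[] Q2=[]

Answer: P5,P3,P1,P2,P4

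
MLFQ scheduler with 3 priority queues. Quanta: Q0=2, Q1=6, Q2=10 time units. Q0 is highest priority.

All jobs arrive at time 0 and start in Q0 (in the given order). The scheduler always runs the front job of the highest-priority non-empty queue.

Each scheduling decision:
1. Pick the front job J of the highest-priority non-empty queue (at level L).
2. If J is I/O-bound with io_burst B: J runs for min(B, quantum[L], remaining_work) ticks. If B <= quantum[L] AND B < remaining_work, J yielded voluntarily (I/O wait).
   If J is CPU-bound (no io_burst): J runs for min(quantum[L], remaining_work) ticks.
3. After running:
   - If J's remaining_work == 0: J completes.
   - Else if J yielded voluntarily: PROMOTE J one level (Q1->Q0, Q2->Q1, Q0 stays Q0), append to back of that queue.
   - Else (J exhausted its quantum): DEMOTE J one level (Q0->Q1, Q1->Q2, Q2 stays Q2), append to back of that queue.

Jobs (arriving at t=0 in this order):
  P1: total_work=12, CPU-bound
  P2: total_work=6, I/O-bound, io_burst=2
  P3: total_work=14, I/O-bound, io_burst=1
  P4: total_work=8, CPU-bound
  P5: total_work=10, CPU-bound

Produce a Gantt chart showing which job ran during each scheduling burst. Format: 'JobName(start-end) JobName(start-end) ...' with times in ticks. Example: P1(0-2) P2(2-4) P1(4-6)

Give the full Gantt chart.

t=0-2: P1@Q0 runs 2, rem=10, quantum used, demote→Q1. Q0=[P2,P3,P4,P5] Q1=[P1] Q2=[]
t=2-4: P2@Q0 runs 2, rem=4, I/O yield, promote→Q0. Q0=[P3,P4,P5,P2] Q1=[P1] Q2=[]
t=4-5: P3@Q0 runs 1, rem=13, I/O yield, promote→Q0. Q0=[P4,P5,P2,P3] Q1=[P1] Q2=[]
t=5-7: P4@Q0 runs 2, rem=6, quantum used, demote→Q1. Q0=[P5,P2,P3] Q1=[P1,P4] Q2=[]
t=7-9: P5@Q0 runs 2, rem=8, quantum used, demote→Q1. Q0=[P2,P3] Q1=[P1,P4,P5] Q2=[]
t=9-11: P2@Q0 runs 2, rem=2, I/O yield, promote→Q0. Q0=[P3,P2] Q1=[P1,P4,P5] Q2=[]
t=11-12: P3@Q0 runs 1, rem=12, I/O yield, promote→Q0. Q0=[P2,P3] Q1=[P1,P4,P5] Q2=[]
t=12-14: P2@Q0 runs 2, rem=0, completes. Q0=[P3] Q1=[P1,P4,P5] Q2=[]
t=14-15: P3@Q0 runs 1, rem=11, I/O yield, promote→Q0. Q0=[P3] Q1=[P1,P4,P5] Q2=[]
t=15-16: P3@Q0 runs 1, rem=10, I/O yield, promote→Q0. Q0=[P3] Q1=[P1,P4,P5] Q2=[]
t=16-17: P3@Q0 runs 1, rem=9, I/O yield, promote→Q0. Q0=[P3] Q1=[P1,P4,P5] Q2=[]
t=17-18: P3@Q0 runs 1, rem=8, I/O yield, promote→Q0. Q0=[P3] Q1=[P1,P4,P5] Q2=[]
t=18-19: P3@Q0 runs 1, rem=7, I/O yield, promote→Q0. Q0=[P3] Q1=[P1,P4,P5] Q2=[]
t=19-20: P3@Q0 runs 1, rem=6, I/O yield, promote→Q0. Q0=[P3] Q1=[P1,P4,P5] Q2=[]
t=20-21: P3@Q0 runs 1, rem=5, I/O yield, promote→Q0. Q0=[P3] Q1=[P1,P4,P5] Q2=[]
t=21-22: P3@Q0 runs 1, rem=4, I/O yield, promote→Q0. Q0=[P3] Q1=[P1,P4,P5] Q2=[]
t=22-23: P3@Q0 runs 1, rem=3, I/O yield, promote→Q0. Q0=[P3] Q1=[P1,P4,P5] Q2=[]
t=23-24: P3@Q0 runs 1, rem=2, I/O yield, promote→Q0. Q0=[P3] Q1=[P1,P4,P5] Q2=[]
t=24-25: P3@Q0 runs 1, rem=1, I/O yield, promote→Q0. Q0=[P3] Q1=[P1,P4,P5] Q2=[]
t=25-26: P3@Q0 runs 1, rem=0, completes. Q0=[] Q1=[P1,P4,P5] Q2=[]
t=26-32: P1@Q1 runs 6, rem=4, quantum used, demote→Q2. Q0=[] Q1=[P4,P5] Q2=[P1]
t=32-38: P4@Q1 runs 6, rem=0, completes. Q0=[] Q1=[P5] Q2=[P1]
t=38-44: P5@Q1 runs 6, rem=2, quantum used, demote→Q2. Q0=[] Q1=[] Q2=[P1,P5]
t=44-48: P1@Q2 runs 4, rem=0, completes. Q0=[] Q1=[] Q2=[P5]
t=48-50: P5@Q2 runs 2, rem=0, completes. Q0=[] Q1=[] Q2=[]

Answer: P1(0-2) P2(2-4) P3(4-5) P4(5-7) P5(7-9) P2(9-11) P3(11-12) P2(12-14) P3(14-15) P3(15-16) P3(16-17) P3(17-18) P3(18-19) P3(19-20) P3(20-21) P3(21-22) P3(22-23) P3(23-24) P3(24-25) P3(25-26) P1(26-32) P4(32-38) P5(38-44) P1(44-48) P5(48-50)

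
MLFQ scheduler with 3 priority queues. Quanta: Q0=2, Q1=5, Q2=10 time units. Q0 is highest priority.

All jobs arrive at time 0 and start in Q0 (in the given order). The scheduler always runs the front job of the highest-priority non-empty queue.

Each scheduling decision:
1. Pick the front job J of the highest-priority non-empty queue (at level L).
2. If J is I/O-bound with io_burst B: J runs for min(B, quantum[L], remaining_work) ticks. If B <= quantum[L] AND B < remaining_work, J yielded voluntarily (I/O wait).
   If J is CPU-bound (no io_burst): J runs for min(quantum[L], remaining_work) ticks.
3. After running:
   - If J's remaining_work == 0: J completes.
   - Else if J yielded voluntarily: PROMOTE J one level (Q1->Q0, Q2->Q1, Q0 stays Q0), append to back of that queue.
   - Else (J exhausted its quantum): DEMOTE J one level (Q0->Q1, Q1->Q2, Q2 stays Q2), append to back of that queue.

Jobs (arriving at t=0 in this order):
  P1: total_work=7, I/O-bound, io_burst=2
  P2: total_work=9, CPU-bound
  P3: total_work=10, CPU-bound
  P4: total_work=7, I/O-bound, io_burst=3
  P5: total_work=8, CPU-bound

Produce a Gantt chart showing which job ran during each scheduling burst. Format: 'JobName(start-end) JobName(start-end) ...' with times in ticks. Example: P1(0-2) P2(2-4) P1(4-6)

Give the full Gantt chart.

t=0-2: P1@Q0 runs 2, rem=5, I/O yield, promote→Q0. Q0=[P2,P3,P4,P5,P1] Q1=[] Q2=[]
t=2-4: P2@Q0 runs 2, rem=7, quantum used, demote→Q1. Q0=[P3,P4,P5,P1] Q1=[P2] Q2=[]
t=4-6: P3@Q0 runs 2, rem=8, quantum used, demote→Q1. Q0=[P4,P5,P1] Q1=[P2,P3] Q2=[]
t=6-8: P4@Q0 runs 2, rem=5, quantum used, demote→Q1. Q0=[P5,P1] Q1=[P2,P3,P4] Q2=[]
t=8-10: P5@Q0 runs 2, rem=6, quantum used, demote→Q1. Q0=[P1] Q1=[P2,P3,P4,P5] Q2=[]
t=10-12: P1@Q0 runs 2, rem=3, I/O yield, promote→Q0. Q0=[P1] Q1=[P2,P3,P4,P5] Q2=[]
t=12-14: P1@Q0 runs 2, rem=1, I/O yield, promote→Q0. Q0=[P1] Q1=[P2,P3,P4,P5] Q2=[]
t=14-15: P1@Q0 runs 1, rem=0, completes. Q0=[] Q1=[P2,P3,P4,P5] Q2=[]
t=15-20: P2@Q1 runs 5, rem=2, quantum used, demote→Q2. Q0=[] Q1=[P3,P4,P5] Q2=[P2]
t=20-25: P3@Q1 runs 5, rem=3, quantum used, demote→Q2. Q0=[] Q1=[P4,P5] Q2=[P2,P3]
t=25-28: P4@Q1 runs 3, rem=2, I/O yield, promote→Q0. Q0=[P4] Q1=[P5] Q2=[P2,P3]
t=28-30: P4@Q0 runs 2, rem=0, completes. Q0=[] Q1=[P5] Q2=[P2,P3]
t=30-35: P5@Q1 runs 5, rem=1, quantum used, demote→Q2. Q0=[] Q1=[] Q2=[P2,P3,P5]
t=35-37: P2@Q2 runs 2, rem=0, completes. Q0=[] Q1=[] Q2=[P3,P5]
t=37-40: P3@Q2 runs 3, rem=0, completes. Q0=[] Q1=[] Q2=[P5]
t=40-41: P5@Q2 runs 1, rem=0, completes. Q0=[] Q1=[] Q2=[]

Answer: P1(0-2) P2(2-4) P3(4-6) P4(6-8) P5(8-10) P1(10-12) P1(12-14) P1(14-15) P2(15-20) P3(20-25) P4(25-28) P4(28-30) P5(30-35) P2(35-37) P3(37-40) P5(40-41)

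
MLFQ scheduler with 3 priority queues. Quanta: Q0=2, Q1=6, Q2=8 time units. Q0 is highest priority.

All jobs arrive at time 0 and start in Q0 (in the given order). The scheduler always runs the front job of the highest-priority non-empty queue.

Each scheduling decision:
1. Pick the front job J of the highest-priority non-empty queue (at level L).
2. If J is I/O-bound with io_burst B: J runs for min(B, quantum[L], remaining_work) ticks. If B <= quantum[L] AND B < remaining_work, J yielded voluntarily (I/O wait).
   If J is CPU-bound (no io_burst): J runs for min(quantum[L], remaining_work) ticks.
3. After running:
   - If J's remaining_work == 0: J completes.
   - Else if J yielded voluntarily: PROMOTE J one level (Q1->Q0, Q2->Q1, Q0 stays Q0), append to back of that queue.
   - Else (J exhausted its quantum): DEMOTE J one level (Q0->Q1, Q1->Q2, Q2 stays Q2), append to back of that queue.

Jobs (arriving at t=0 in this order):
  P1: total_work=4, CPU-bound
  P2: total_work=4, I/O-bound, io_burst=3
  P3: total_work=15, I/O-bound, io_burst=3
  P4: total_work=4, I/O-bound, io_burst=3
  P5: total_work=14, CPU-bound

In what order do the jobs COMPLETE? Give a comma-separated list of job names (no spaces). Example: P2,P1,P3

Answer: P1,P2,P4,P3,P5

Derivation:
t=0-2: P1@Q0 runs 2, rem=2, quantum used, demote→Q1. Q0=[P2,P3,P4,P5] Q1=[P1] Q2=[]
t=2-4: P2@Q0 runs 2, rem=2, quantum used, demote→Q1. Q0=[P3,P4,P5] Q1=[P1,P2] Q2=[]
t=4-6: P3@Q0 runs 2, rem=13, quantum used, demote→Q1. Q0=[P4,P5] Q1=[P1,P2,P3] Q2=[]
t=6-8: P4@Q0 runs 2, rem=2, quantum used, demote→Q1. Q0=[P5] Q1=[P1,P2,P3,P4] Q2=[]
t=8-10: P5@Q0 runs 2, rem=12, quantum used, demote→Q1. Q0=[] Q1=[P1,P2,P3,P4,P5] Q2=[]
t=10-12: P1@Q1 runs 2, rem=0, completes. Q0=[] Q1=[P2,P3,P4,P5] Q2=[]
t=12-14: P2@Q1 runs 2, rem=0, completes. Q0=[] Q1=[P3,P4,P5] Q2=[]
t=14-17: P3@Q1 runs 3, rem=10, I/O yield, promote→Q0. Q0=[P3] Q1=[P4,P5] Q2=[]
t=17-19: P3@Q0 runs 2, rem=8, quantum used, demote→Q1. Q0=[] Q1=[P4,P5,P3] Q2=[]
t=19-21: P4@Q1 runs 2, rem=0, completes. Q0=[] Q1=[P5,P3] Q2=[]
t=21-27: P5@Q1 runs 6, rem=6, quantum used, demote→Q2. Q0=[] Q1=[P3] Q2=[P5]
t=27-30: P3@Q1 runs 3, rem=5, I/O yield, promote→Q0. Q0=[P3] Q1=[] Q2=[P5]
t=30-32: P3@Q0 runs 2, rem=3, quantum used, demote→Q1. Q0=[] Q1=[P3] Q2=[P5]
t=32-35: P3@Q1 runs 3, rem=0, completes. Q0=[] Q1=[] Q2=[P5]
t=35-41: P5@Q2 runs 6, rem=0, completes. Q0=[] Q1=[] Q2=[]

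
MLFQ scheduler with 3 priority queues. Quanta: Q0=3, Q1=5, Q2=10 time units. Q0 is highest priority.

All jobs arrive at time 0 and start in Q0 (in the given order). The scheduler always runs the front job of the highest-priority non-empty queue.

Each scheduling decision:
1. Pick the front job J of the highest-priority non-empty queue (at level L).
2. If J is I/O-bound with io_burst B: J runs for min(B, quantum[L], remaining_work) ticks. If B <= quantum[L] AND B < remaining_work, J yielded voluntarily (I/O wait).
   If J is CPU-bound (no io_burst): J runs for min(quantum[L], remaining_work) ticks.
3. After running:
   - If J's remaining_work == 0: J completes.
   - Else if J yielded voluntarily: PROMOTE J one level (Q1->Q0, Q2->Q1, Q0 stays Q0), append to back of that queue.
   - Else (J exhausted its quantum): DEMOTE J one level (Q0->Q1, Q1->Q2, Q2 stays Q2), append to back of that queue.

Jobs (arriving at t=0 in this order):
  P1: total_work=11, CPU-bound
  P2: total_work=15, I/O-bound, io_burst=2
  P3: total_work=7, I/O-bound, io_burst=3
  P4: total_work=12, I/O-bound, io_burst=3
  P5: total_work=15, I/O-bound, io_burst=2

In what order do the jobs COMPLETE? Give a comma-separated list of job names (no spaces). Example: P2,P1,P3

Answer: P3,P4,P2,P5,P1

Derivation:
t=0-3: P1@Q0 runs 3, rem=8, quantum used, demote→Q1. Q0=[P2,P3,P4,P5] Q1=[P1] Q2=[]
t=3-5: P2@Q0 runs 2, rem=13, I/O yield, promote→Q0. Q0=[P3,P4,P5,P2] Q1=[P1] Q2=[]
t=5-8: P3@Q0 runs 3, rem=4, I/O yield, promote→Q0. Q0=[P4,P5,P2,P3] Q1=[P1] Q2=[]
t=8-11: P4@Q0 runs 3, rem=9, I/O yield, promote→Q0. Q0=[P5,P2,P3,P4] Q1=[P1] Q2=[]
t=11-13: P5@Q0 runs 2, rem=13, I/O yield, promote→Q0. Q0=[P2,P3,P4,P5] Q1=[P1] Q2=[]
t=13-15: P2@Q0 runs 2, rem=11, I/O yield, promote→Q0. Q0=[P3,P4,P5,P2] Q1=[P1] Q2=[]
t=15-18: P3@Q0 runs 3, rem=1, I/O yield, promote→Q0. Q0=[P4,P5,P2,P3] Q1=[P1] Q2=[]
t=18-21: P4@Q0 runs 3, rem=6, I/O yield, promote→Q0. Q0=[P5,P2,P3,P4] Q1=[P1] Q2=[]
t=21-23: P5@Q0 runs 2, rem=11, I/O yield, promote→Q0. Q0=[P2,P3,P4,P5] Q1=[P1] Q2=[]
t=23-25: P2@Q0 runs 2, rem=9, I/O yield, promote→Q0. Q0=[P3,P4,P5,P2] Q1=[P1] Q2=[]
t=25-26: P3@Q0 runs 1, rem=0, completes. Q0=[P4,P5,P2] Q1=[P1] Q2=[]
t=26-29: P4@Q0 runs 3, rem=3, I/O yield, promote→Q0. Q0=[P5,P2,P4] Q1=[P1] Q2=[]
t=29-31: P5@Q0 runs 2, rem=9, I/O yield, promote→Q0. Q0=[P2,P4,P5] Q1=[P1] Q2=[]
t=31-33: P2@Q0 runs 2, rem=7, I/O yield, promote→Q0. Q0=[P4,P5,P2] Q1=[P1] Q2=[]
t=33-36: P4@Q0 runs 3, rem=0, completes. Q0=[P5,P2] Q1=[P1] Q2=[]
t=36-38: P5@Q0 runs 2, rem=7, I/O yield, promote→Q0. Q0=[P2,P5] Q1=[P1] Q2=[]
t=38-40: P2@Q0 runs 2, rem=5, I/O yield, promote→Q0. Q0=[P5,P2] Q1=[P1] Q2=[]
t=40-42: P5@Q0 runs 2, rem=5, I/O yield, promote→Q0. Q0=[P2,P5] Q1=[P1] Q2=[]
t=42-44: P2@Q0 runs 2, rem=3, I/O yield, promote→Q0. Q0=[P5,P2] Q1=[P1] Q2=[]
t=44-46: P5@Q0 runs 2, rem=3, I/O yield, promote→Q0. Q0=[P2,P5] Q1=[P1] Q2=[]
t=46-48: P2@Q0 runs 2, rem=1, I/O yield, promote→Q0. Q0=[P5,P2] Q1=[P1] Q2=[]
t=48-50: P5@Q0 runs 2, rem=1, I/O yield, promote→Q0. Q0=[P2,P5] Q1=[P1] Q2=[]
t=50-51: P2@Q0 runs 1, rem=0, completes. Q0=[P5] Q1=[P1] Q2=[]
t=51-52: P5@Q0 runs 1, rem=0, completes. Q0=[] Q1=[P1] Q2=[]
t=52-57: P1@Q1 runs 5, rem=3, quantum used, demote→Q2. Q0=[] Q1=[] Q2=[P1]
t=57-60: P1@Q2 runs 3, rem=0, completes. Q0=[] Q1=[] Q2=[]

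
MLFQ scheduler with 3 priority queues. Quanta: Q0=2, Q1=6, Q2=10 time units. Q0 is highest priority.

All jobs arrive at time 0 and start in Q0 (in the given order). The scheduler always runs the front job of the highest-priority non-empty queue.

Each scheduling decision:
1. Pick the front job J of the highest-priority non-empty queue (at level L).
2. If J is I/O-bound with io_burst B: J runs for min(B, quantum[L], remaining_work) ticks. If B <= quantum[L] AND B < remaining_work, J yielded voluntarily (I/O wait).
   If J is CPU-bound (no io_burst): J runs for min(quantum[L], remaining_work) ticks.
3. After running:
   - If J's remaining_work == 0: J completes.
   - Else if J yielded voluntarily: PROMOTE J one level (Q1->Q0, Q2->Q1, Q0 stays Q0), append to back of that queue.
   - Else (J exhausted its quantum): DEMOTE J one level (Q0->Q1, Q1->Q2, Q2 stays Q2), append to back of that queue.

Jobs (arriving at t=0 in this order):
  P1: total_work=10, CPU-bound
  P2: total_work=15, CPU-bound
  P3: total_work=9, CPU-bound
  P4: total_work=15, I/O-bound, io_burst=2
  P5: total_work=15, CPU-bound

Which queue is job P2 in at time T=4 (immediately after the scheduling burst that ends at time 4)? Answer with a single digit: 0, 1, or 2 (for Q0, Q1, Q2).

Answer: 1

Derivation:
t=0-2: P1@Q0 runs 2, rem=8, quantum used, demote→Q1. Q0=[P2,P3,P4,P5] Q1=[P1] Q2=[]
t=2-4: P2@Q0 runs 2, rem=13, quantum used, demote→Q1. Q0=[P3,P4,P5] Q1=[P1,P2] Q2=[]
t=4-6: P3@Q0 runs 2, rem=7, quantum used, demote→Q1. Q0=[P4,P5] Q1=[P1,P2,P3] Q2=[]
t=6-8: P4@Q0 runs 2, rem=13, I/O yield, promote→Q0. Q0=[P5,P4] Q1=[P1,P2,P3] Q2=[]
t=8-10: P5@Q0 runs 2, rem=13, quantum used, demote→Q1. Q0=[P4] Q1=[P1,P2,P3,P5] Q2=[]
t=10-12: P4@Q0 runs 2, rem=11, I/O yield, promote→Q0. Q0=[P4] Q1=[P1,P2,P3,P5] Q2=[]
t=12-14: P4@Q0 runs 2, rem=9, I/O yield, promote→Q0. Q0=[P4] Q1=[P1,P2,P3,P5] Q2=[]
t=14-16: P4@Q0 runs 2, rem=7, I/O yield, promote→Q0. Q0=[P4] Q1=[P1,P2,P3,P5] Q2=[]
t=16-18: P4@Q0 runs 2, rem=5, I/O yield, promote→Q0. Q0=[P4] Q1=[P1,P2,P3,P5] Q2=[]
t=18-20: P4@Q0 runs 2, rem=3, I/O yield, promote→Q0. Q0=[P4] Q1=[P1,P2,P3,P5] Q2=[]
t=20-22: P4@Q0 runs 2, rem=1, I/O yield, promote→Q0. Q0=[P4] Q1=[P1,P2,P3,P5] Q2=[]
t=22-23: P4@Q0 runs 1, rem=0, completes. Q0=[] Q1=[P1,P2,P3,P5] Q2=[]
t=23-29: P1@Q1 runs 6, rem=2, quantum used, demote→Q2. Q0=[] Q1=[P2,P3,P5] Q2=[P1]
t=29-35: P2@Q1 runs 6, rem=7, quantum used, demote→Q2. Q0=[] Q1=[P3,P5] Q2=[P1,P2]
t=35-41: P3@Q1 runs 6, rem=1, quantum used, demote→Q2. Q0=[] Q1=[P5] Q2=[P1,P2,P3]
t=41-47: P5@Q1 runs 6, rem=7, quantum used, demote→Q2. Q0=[] Q1=[] Q2=[P1,P2,P3,P5]
t=47-49: P1@Q2 runs 2, rem=0, completes. Q0=[] Q1=[] Q2=[P2,P3,P5]
t=49-56: P2@Q2 runs 7, rem=0, completes. Q0=[] Q1=[] Q2=[P3,P5]
t=56-57: P3@Q2 runs 1, rem=0, completes. Q0=[] Q1=[] Q2=[P5]
t=57-64: P5@Q2 runs 7, rem=0, completes. Q0=[] Q1=[] Q2=[]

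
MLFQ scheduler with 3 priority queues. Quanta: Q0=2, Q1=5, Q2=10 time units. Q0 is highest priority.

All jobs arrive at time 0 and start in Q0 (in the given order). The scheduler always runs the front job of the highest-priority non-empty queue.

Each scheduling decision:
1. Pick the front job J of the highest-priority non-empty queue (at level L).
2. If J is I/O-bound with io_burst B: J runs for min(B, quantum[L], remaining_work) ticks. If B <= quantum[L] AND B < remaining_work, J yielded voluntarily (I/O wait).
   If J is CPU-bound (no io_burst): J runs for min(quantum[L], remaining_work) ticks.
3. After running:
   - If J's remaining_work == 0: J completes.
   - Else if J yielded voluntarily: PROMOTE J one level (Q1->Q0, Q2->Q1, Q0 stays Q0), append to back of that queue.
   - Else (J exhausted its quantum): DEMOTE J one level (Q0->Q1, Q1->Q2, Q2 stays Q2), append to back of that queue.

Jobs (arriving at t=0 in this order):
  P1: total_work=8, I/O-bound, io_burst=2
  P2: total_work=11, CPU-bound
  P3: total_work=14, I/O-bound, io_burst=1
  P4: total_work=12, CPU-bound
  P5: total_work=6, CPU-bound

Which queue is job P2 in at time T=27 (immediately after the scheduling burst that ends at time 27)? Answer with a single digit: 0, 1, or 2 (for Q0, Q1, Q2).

Answer: 1

Derivation:
t=0-2: P1@Q0 runs 2, rem=6, I/O yield, promote→Q0. Q0=[P2,P3,P4,P5,P1] Q1=[] Q2=[]
t=2-4: P2@Q0 runs 2, rem=9, quantum used, demote→Q1. Q0=[P3,P4,P5,P1] Q1=[P2] Q2=[]
t=4-5: P3@Q0 runs 1, rem=13, I/O yield, promote→Q0. Q0=[P4,P5,P1,P3] Q1=[P2] Q2=[]
t=5-7: P4@Q0 runs 2, rem=10, quantum used, demote→Q1. Q0=[P5,P1,P3] Q1=[P2,P4] Q2=[]
t=7-9: P5@Q0 runs 2, rem=4, quantum used, demote→Q1. Q0=[P1,P3] Q1=[P2,P4,P5] Q2=[]
t=9-11: P1@Q0 runs 2, rem=4, I/O yield, promote→Q0. Q0=[P3,P1] Q1=[P2,P4,P5] Q2=[]
t=11-12: P3@Q0 runs 1, rem=12, I/O yield, promote→Q0. Q0=[P1,P3] Q1=[P2,P4,P5] Q2=[]
t=12-14: P1@Q0 runs 2, rem=2, I/O yield, promote→Q0. Q0=[P3,P1] Q1=[P2,P4,P5] Q2=[]
t=14-15: P3@Q0 runs 1, rem=11, I/O yield, promote→Q0. Q0=[P1,P3] Q1=[P2,P4,P5] Q2=[]
t=15-17: P1@Q0 runs 2, rem=0, completes. Q0=[P3] Q1=[P2,P4,P5] Q2=[]
t=17-18: P3@Q0 runs 1, rem=10, I/O yield, promote→Q0. Q0=[P3] Q1=[P2,P4,P5] Q2=[]
t=18-19: P3@Q0 runs 1, rem=9, I/O yield, promote→Q0. Q0=[P3] Q1=[P2,P4,P5] Q2=[]
t=19-20: P3@Q0 runs 1, rem=8, I/O yield, promote→Q0. Q0=[P3] Q1=[P2,P4,P5] Q2=[]
t=20-21: P3@Q0 runs 1, rem=7, I/O yield, promote→Q0. Q0=[P3] Q1=[P2,P4,P5] Q2=[]
t=21-22: P3@Q0 runs 1, rem=6, I/O yield, promote→Q0. Q0=[P3] Q1=[P2,P4,P5] Q2=[]
t=22-23: P3@Q0 runs 1, rem=5, I/O yield, promote→Q0. Q0=[P3] Q1=[P2,P4,P5] Q2=[]
t=23-24: P3@Q0 runs 1, rem=4, I/O yield, promote→Q0. Q0=[P3] Q1=[P2,P4,P5] Q2=[]
t=24-25: P3@Q0 runs 1, rem=3, I/O yield, promote→Q0. Q0=[P3] Q1=[P2,P4,P5] Q2=[]
t=25-26: P3@Q0 runs 1, rem=2, I/O yield, promote→Q0. Q0=[P3] Q1=[P2,P4,P5] Q2=[]
t=26-27: P3@Q0 runs 1, rem=1, I/O yield, promote→Q0. Q0=[P3] Q1=[P2,P4,P5] Q2=[]
t=27-28: P3@Q0 runs 1, rem=0, completes. Q0=[] Q1=[P2,P4,P5] Q2=[]
t=28-33: P2@Q1 runs 5, rem=4, quantum used, demote→Q2. Q0=[] Q1=[P4,P5] Q2=[P2]
t=33-38: P4@Q1 runs 5, rem=5, quantum used, demote→Q2. Q0=[] Q1=[P5] Q2=[P2,P4]
t=38-42: P5@Q1 runs 4, rem=0, completes. Q0=[] Q1=[] Q2=[P2,P4]
t=42-46: P2@Q2 runs 4, rem=0, completes. Q0=[] Q1=[] Q2=[P4]
t=46-51: P4@Q2 runs 5, rem=0, completes. Q0=[] Q1=[] Q2=[]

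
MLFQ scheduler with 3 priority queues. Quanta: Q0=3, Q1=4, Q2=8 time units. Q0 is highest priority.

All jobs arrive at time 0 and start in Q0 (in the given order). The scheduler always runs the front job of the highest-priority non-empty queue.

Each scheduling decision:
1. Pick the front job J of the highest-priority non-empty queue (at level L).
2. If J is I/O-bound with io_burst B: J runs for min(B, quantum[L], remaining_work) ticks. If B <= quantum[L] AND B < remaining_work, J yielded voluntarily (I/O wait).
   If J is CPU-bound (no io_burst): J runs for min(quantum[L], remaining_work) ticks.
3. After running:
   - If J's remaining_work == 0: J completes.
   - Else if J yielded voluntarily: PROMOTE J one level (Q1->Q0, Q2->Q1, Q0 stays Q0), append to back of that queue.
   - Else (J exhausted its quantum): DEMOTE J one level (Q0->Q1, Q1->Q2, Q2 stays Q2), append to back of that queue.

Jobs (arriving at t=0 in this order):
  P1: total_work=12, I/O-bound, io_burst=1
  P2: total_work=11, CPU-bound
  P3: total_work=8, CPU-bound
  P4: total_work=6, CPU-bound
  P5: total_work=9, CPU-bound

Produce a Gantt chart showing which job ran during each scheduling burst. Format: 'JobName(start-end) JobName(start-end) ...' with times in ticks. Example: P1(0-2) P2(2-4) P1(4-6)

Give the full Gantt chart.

t=0-1: P1@Q0 runs 1, rem=11, I/O yield, promote→Q0. Q0=[P2,P3,P4,P5,P1] Q1=[] Q2=[]
t=1-4: P2@Q0 runs 3, rem=8, quantum used, demote→Q1. Q0=[P3,P4,P5,P1] Q1=[P2] Q2=[]
t=4-7: P3@Q0 runs 3, rem=5, quantum used, demote→Q1. Q0=[P4,P5,P1] Q1=[P2,P3] Q2=[]
t=7-10: P4@Q0 runs 3, rem=3, quantum used, demote→Q1. Q0=[P5,P1] Q1=[P2,P3,P4] Q2=[]
t=10-13: P5@Q0 runs 3, rem=6, quantum used, demote→Q1. Q0=[P1] Q1=[P2,P3,P4,P5] Q2=[]
t=13-14: P1@Q0 runs 1, rem=10, I/O yield, promote→Q0. Q0=[P1] Q1=[P2,P3,P4,P5] Q2=[]
t=14-15: P1@Q0 runs 1, rem=9, I/O yield, promote→Q0. Q0=[P1] Q1=[P2,P3,P4,P5] Q2=[]
t=15-16: P1@Q0 runs 1, rem=8, I/O yield, promote→Q0. Q0=[P1] Q1=[P2,P3,P4,P5] Q2=[]
t=16-17: P1@Q0 runs 1, rem=7, I/O yield, promote→Q0. Q0=[P1] Q1=[P2,P3,P4,P5] Q2=[]
t=17-18: P1@Q0 runs 1, rem=6, I/O yield, promote→Q0. Q0=[P1] Q1=[P2,P3,P4,P5] Q2=[]
t=18-19: P1@Q0 runs 1, rem=5, I/O yield, promote→Q0. Q0=[P1] Q1=[P2,P3,P4,P5] Q2=[]
t=19-20: P1@Q0 runs 1, rem=4, I/O yield, promote→Q0. Q0=[P1] Q1=[P2,P3,P4,P5] Q2=[]
t=20-21: P1@Q0 runs 1, rem=3, I/O yield, promote→Q0. Q0=[P1] Q1=[P2,P3,P4,P5] Q2=[]
t=21-22: P1@Q0 runs 1, rem=2, I/O yield, promote→Q0. Q0=[P1] Q1=[P2,P3,P4,P5] Q2=[]
t=22-23: P1@Q0 runs 1, rem=1, I/O yield, promote→Q0. Q0=[P1] Q1=[P2,P3,P4,P5] Q2=[]
t=23-24: P1@Q0 runs 1, rem=0, completes. Q0=[] Q1=[P2,P3,P4,P5] Q2=[]
t=24-28: P2@Q1 runs 4, rem=4, quantum used, demote→Q2. Q0=[] Q1=[P3,P4,P5] Q2=[P2]
t=28-32: P3@Q1 runs 4, rem=1, quantum used, demote→Q2. Q0=[] Q1=[P4,P5] Q2=[P2,P3]
t=32-35: P4@Q1 runs 3, rem=0, completes. Q0=[] Q1=[P5] Q2=[P2,P3]
t=35-39: P5@Q1 runs 4, rem=2, quantum used, demote→Q2. Q0=[] Q1=[] Q2=[P2,P3,P5]
t=39-43: P2@Q2 runs 4, rem=0, completes. Q0=[] Q1=[] Q2=[P3,P5]
t=43-44: P3@Q2 runs 1, rem=0, completes. Q0=[] Q1=[] Q2=[P5]
t=44-46: P5@Q2 runs 2, rem=0, completes. Q0=[] Q1=[] Q2=[]

Answer: P1(0-1) P2(1-4) P3(4-7) P4(7-10) P5(10-13) P1(13-14) P1(14-15) P1(15-16) P1(16-17) P1(17-18) P1(18-19) P1(19-20) P1(20-21) P1(21-22) P1(22-23) P1(23-24) P2(24-28) P3(28-32) P4(32-35) P5(35-39) P2(39-43) P3(43-44) P5(44-46)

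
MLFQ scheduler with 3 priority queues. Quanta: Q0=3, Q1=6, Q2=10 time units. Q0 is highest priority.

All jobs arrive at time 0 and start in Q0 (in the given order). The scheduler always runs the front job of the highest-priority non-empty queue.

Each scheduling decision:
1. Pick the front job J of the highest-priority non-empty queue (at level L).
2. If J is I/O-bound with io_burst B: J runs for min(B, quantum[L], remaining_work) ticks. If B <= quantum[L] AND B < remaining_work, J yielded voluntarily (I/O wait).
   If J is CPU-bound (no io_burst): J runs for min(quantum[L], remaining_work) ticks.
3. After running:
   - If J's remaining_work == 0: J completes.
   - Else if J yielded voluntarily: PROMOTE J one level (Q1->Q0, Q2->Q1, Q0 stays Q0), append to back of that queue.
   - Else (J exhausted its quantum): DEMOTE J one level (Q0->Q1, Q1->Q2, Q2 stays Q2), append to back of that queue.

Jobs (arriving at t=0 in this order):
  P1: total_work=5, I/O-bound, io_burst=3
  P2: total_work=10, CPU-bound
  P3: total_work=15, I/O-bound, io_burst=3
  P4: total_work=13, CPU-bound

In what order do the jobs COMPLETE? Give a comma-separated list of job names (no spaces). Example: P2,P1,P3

t=0-3: P1@Q0 runs 3, rem=2, I/O yield, promote→Q0. Q0=[P2,P3,P4,P1] Q1=[] Q2=[]
t=3-6: P2@Q0 runs 3, rem=7, quantum used, demote→Q1. Q0=[P3,P4,P1] Q1=[P2] Q2=[]
t=6-9: P3@Q0 runs 3, rem=12, I/O yield, promote→Q0. Q0=[P4,P1,P3] Q1=[P2] Q2=[]
t=9-12: P4@Q0 runs 3, rem=10, quantum used, demote→Q1. Q0=[P1,P3] Q1=[P2,P4] Q2=[]
t=12-14: P1@Q0 runs 2, rem=0, completes. Q0=[P3] Q1=[P2,P4] Q2=[]
t=14-17: P3@Q0 runs 3, rem=9, I/O yield, promote→Q0. Q0=[P3] Q1=[P2,P4] Q2=[]
t=17-20: P3@Q0 runs 3, rem=6, I/O yield, promote→Q0. Q0=[P3] Q1=[P2,P4] Q2=[]
t=20-23: P3@Q0 runs 3, rem=3, I/O yield, promote→Q0. Q0=[P3] Q1=[P2,P4] Q2=[]
t=23-26: P3@Q0 runs 3, rem=0, completes. Q0=[] Q1=[P2,P4] Q2=[]
t=26-32: P2@Q1 runs 6, rem=1, quantum used, demote→Q2. Q0=[] Q1=[P4] Q2=[P2]
t=32-38: P4@Q1 runs 6, rem=4, quantum used, demote→Q2. Q0=[] Q1=[] Q2=[P2,P4]
t=38-39: P2@Q2 runs 1, rem=0, completes. Q0=[] Q1=[] Q2=[P4]
t=39-43: P4@Q2 runs 4, rem=0, completes. Q0=[] Q1=[] Q2=[]

Answer: P1,P3,P2,P4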